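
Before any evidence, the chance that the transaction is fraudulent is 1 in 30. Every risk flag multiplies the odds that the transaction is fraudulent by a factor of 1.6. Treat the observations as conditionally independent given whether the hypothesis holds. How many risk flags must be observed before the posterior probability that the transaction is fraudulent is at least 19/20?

14

Prior odds = (1/30)/(29/30) = 1/29.
Likelihood ratio per risk flag = 1.6.
Target posterior odds = 0.95/0.05 = 19.
Need (1/29) × 1.6ⁿ ≥ 19, i.e. 1.6ⁿ ≥ 551.
1.6¹³ ≈450.36 falls short of 551 but 1.6¹⁴ ≈720.576 reaches it, so n = 14.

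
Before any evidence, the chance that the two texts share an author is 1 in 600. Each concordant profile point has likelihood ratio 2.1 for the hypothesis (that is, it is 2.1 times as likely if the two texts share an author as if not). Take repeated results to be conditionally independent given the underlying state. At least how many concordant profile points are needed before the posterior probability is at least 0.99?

15

Prior odds = (1/600)/(599/600) = 1/599.
Likelihood ratio per concordant profile point = 2.1.
Target posterior odds = 0.99/0.01 = 99.
Require 2.1ⁿ ≥ 99 ÷ (1/599) = 59301.
2.1¹⁴ ≈32439.2 falls short of 59301 but 2.1¹⁵ ≈68122.3 reaches it, so n = 15.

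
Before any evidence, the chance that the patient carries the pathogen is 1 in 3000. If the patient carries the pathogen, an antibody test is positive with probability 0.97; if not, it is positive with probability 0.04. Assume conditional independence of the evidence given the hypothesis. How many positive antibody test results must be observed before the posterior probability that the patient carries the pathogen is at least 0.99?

4

Prior odds = (1/3000)/(2999/3000) = 1/2999.
Likelihood ratio of a positive = 0.97/0.04 = 24.25.
Target posterior odds = 0.99/0.01 = 99.
Need (1/2999) × 24.25ⁿ ≥ 99, i.e. 24.25ⁿ ≥ 296901.
24.25³ = 912673/64 falls short of 296901 but 24.25⁴ = 88529281/256 reaches it, so n = 4.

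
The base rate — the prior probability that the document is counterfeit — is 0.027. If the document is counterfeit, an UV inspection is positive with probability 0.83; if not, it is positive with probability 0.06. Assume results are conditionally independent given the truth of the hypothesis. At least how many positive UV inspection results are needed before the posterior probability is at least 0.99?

Prior odds: 0.027 ÷ 0.973 = 27/973.
Likelihood ratio of a positive = 0.83/0.06 = 83/6.
Target odds: 0.99 ÷ 0.01 = 99.
Need (27/973) × (83/6)ⁿ ≥ 99, i.e. (83/6)ⁿ ≥ 10703/3.
(83/6)³ = 571787/216 falls short of 10703/3 but (83/6)⁴ = 47458321/1296 reaches it, so n = 4.

4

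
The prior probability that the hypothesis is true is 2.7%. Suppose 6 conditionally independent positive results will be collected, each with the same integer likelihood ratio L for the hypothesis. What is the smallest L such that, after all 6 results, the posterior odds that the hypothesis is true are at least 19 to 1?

3

Prior odds = 0.027/0.973 = 27/973.
Target odds = 19.
Need L⁶ ≥ 19 ÷ (27/973) = 18487/27.
2⁶ = 64 < 18487/27 ≤ 729 = 3⁶, so L = 3.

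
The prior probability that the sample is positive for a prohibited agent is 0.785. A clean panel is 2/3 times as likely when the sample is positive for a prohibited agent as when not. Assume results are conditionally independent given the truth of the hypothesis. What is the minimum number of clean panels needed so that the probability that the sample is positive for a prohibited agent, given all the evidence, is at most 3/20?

Prior odds = 0.785/0.215 = 157/43.
Likelihood ratio per clean panel = 2/3.
Target odds: 0.15 ÷ 0.85 = 3/17.
Need (157/43) × (2/3)ⁿ ≤ 3/17, i.e. (2/3)ⁿ ≤ 129/2669.
(2/3)⁷ = 128/2187 is still above 129/2669 but (2/3)⁸ = 256/6561 is at or below it, so n = 8.

8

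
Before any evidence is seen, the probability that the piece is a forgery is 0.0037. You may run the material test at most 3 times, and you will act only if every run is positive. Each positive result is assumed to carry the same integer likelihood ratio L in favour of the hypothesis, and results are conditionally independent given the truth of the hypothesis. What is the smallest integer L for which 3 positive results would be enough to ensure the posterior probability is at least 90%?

14

Prior odds = 0.0037/0.9963 = 37/9963.
Target odds = 0.9/0.1 = 9.
Need L³ ≥ 9 ÷ (37/9963) = 89667/37.
13³ = 2197 < 89667/37 ≤ 2744 = 14³, so L = 14.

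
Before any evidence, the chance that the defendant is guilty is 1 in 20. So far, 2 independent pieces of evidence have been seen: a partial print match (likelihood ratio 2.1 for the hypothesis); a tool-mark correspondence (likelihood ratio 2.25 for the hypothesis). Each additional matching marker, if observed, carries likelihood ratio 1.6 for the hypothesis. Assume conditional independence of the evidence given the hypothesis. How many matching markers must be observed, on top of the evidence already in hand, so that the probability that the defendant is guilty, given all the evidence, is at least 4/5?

Prior odds = 0.05/0.95 = 1/19.
Combined Bayes factor of the evidence already in hand = 2.1 × 2.25 = 4.725.
Odds after that evidence = (1/19) × 4.725 = 189/760.
Target odds = 0.8/0.2 = 4.
Need 1.6ⁿ ≥ 4 ÷ (189/760) = 3040/189.
1.6⁵ = 10.48576 falls short of 3040/189 but 1.6⁶ = 262144/15625 reaches it, so n = 6.

6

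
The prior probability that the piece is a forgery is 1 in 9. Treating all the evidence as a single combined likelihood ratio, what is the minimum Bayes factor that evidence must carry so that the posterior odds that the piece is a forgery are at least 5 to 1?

40

Prior odds = (1/9)/(8/9) = 0.125.
Target odds = 5.
Required Bayes factor = 5 ÷ 0.125 = 40.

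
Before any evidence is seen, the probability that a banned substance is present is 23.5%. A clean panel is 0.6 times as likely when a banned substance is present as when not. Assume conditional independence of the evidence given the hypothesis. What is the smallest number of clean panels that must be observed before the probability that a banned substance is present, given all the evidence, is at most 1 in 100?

7

Prior odds: 0.235 ÷ 0.765 = 47/153.
Likelihood ratio per clean panel = 0.6.
Target odds: 0.01 ÷ 0.99 = 1/99.
Need (47/153) × 0.6ⁿ ≤ 1/99, i.e. 0.6ⁿ ≤ 17/517.
0.6⁶ = 729/15625 is still above 17/517 but 0.6⁷ = 2187/78125 is at or below it, so n = 7.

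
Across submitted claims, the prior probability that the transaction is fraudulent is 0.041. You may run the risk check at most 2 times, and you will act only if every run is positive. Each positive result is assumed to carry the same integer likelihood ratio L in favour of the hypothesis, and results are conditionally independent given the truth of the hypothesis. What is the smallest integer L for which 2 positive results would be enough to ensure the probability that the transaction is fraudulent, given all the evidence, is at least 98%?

34

Prior odds = 0.041/0.959 = 41/959.
Target odds = 0.98/0.02 = 49.
Need L² ≥ 49 ÷ (41/959) = 46991/41.
33² = 1089 < 46991/41 ≤ 1156 = 34², so L = 34.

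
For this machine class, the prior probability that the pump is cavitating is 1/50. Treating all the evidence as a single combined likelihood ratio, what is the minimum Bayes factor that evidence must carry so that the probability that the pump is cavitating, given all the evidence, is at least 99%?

Prior odds = 0.02/0.98 = 1/49.
Target odds = 0.99/0.01 = 99.
Required Bayes factor = 99 ÷ (1/49) = 4851.

4851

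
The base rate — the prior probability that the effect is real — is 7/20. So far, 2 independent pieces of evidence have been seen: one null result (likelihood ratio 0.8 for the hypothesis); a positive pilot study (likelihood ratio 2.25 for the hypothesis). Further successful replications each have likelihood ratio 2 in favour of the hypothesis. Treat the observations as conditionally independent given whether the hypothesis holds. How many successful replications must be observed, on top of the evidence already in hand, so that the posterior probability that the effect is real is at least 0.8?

3

Prior odds = 0.35/0.65 = 7/13.
Combined Bayes factor of the evidence already in hand = 0.8 × 2.25 = 1.8.
Odds after that evidence = (7/13) × 1.8 = 63/65.
Target odds = 0.8/0.2 = 4.
Need 2ⁿ ≥ 4 ÷ (63/65) = 260/63.
2² = 4 falls short of 260/63 but 2³ = 8 reaches it, so n = 3.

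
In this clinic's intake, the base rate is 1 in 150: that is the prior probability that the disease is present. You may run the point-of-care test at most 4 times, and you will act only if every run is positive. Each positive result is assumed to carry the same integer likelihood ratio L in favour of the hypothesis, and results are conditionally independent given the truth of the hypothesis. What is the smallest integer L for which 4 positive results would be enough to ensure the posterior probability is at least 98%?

Prior odds = (1/150)/(149/150) = 1/149.
Target odds = 0.98/0.02 = 49.
Need L⁴ ≥ 49 ÷ (1/149) = 7301.
9⁴ = 6561 < 7301 ≤ 10000 = 10⁴, so L = 10.

10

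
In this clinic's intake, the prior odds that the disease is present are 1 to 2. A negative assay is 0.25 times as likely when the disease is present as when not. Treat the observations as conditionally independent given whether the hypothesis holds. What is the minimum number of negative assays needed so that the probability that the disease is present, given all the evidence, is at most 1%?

Prior odds = 0.5.
Likelihood ratio per negative assay = 0.25.
Target odds: 0.01 ÷ 0.99 = 1/99.
Require 0.25ⁿ ≤ 1/99 ÷ 0.5 = 2/99.
0.25² = 0.0625 is still above 2/99 but 0.25³ = 0.015625 is at or below it, so n = 3.

3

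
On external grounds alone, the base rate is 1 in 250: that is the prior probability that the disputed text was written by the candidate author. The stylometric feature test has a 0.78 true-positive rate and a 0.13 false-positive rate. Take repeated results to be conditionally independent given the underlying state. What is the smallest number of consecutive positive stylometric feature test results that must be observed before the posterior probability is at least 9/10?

Prior odds: 0.004 ÷ 0.996 = 1/249.
Likelihood ratio of a positive result = 0.78/0.13 = 6.
Target posterior odds = 0.9/0.1 = 9.
Need (1/249) × 6ⁿ ≥ 9, i.e. 6ⁿ ≥ 2241.
6⁴ = 1296 falls short of 2241 but 6⁵ = 7776 reaches it, so n = 5.

5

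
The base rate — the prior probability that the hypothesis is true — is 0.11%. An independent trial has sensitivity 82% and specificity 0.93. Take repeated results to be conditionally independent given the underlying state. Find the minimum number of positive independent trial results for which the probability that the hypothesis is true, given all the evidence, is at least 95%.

4

Prior odds: 0.0011 ÷ 0.9989 = 11/9989.
False-positive rate = 1 − 0.93 = 0.07; likelihood ratio of a positive = 0.82/0.07 = 82/7.
Target posterior odds = 0.95/0.05 = 19.
Need (11/9989) × (82/7)ⁿ ≥ 19, i.e. (82/7)ⁿ ≥ 189791/11.
(82/7)³ = 551368/343 falls short of 189791/11 but (82/7)⁴ = 45212176/2401 reaches it, so n = 4.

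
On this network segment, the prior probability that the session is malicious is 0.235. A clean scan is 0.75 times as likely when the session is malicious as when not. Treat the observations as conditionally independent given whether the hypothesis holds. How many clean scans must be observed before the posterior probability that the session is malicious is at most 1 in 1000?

Prior odds: 0.235 ÷ 0.765 = 47/153.
Likelihood ratio per clean scan = 0.75.
Target posterior odds = 0.001/0.999 = 1/999.
Require 0.75ⁿ ≤ 1/999 ÷ (47/153) = 17/5217.
0.75¹⁹ ≈0.00422828 is still above 17/5217 but 0.75²⁰ ≈0.00317121 is at or below it, so n = 20.

20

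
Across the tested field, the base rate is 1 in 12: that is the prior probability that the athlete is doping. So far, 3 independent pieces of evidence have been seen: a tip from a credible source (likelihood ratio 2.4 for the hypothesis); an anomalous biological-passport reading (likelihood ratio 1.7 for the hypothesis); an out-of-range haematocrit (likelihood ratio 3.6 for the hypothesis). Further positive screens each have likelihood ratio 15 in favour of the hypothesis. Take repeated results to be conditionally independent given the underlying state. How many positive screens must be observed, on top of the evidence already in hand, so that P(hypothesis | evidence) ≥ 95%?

1

Prior odds = (1/12)/(11/12) = 1/11.
Combined Bayes factor of the evidence already in hand = 2.4 × 1.7 × 3.6 = 14.688.
Odds after that evidence = (1/11) × 14.688 = 1836/1375.
Target odds = 0.95/0.05 = 19.
Need 15ⁿ ≥ 19 ÷ (1836/1375) = 26125/1836.
15¹ = 15, which meets the required 26125/1836; so n = 1.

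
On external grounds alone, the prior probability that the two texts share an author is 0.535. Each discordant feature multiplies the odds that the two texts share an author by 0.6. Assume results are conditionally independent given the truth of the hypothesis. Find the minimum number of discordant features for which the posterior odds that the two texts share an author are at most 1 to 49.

Prior odds: 0.535 ÷ 0.465 = 107/93.
Likelihood ratio per discordant feature = 0.6.
Target odds = 1/49.
Need (107/93) × 0.6ⁿ ≤ 1/49, i.e. 0.6ⁿ ≤ 93/5243.
0.6⁷ = 2187/78125 is still above 93/5243 but 0.6⁸ = 6561/390625 is at or below it, so n = 8.

8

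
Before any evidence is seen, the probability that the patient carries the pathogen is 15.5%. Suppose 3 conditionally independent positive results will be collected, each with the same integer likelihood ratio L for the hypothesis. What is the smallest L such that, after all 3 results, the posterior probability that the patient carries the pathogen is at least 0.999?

Prior odds = 0.155/0.845 = 31/169.
Target odds = 0.999/0.001 = 999.
Need L³ ≥ 999 ÷ (31/169) = 168831/31.
17³ = 4913 < 168831/31 ≤ 5832 = 18³, so L = 18.

18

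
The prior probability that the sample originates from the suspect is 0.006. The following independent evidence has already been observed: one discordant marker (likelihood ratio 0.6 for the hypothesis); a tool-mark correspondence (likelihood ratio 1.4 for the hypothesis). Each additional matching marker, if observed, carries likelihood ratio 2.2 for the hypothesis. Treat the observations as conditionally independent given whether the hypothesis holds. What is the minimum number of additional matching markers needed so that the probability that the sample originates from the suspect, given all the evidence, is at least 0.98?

12

Prior odds = 0.006/0.994 = 3/497.
Combined Bayes factor of the evidence already in hand = 0.6 × 1.4 = 0.84.
Odds after that evidence = (3/497) × 0.84 = 9/1775.
Target odds = 0.98/0.02 = 49.
Need 2.2ⁿ ≥ 49 ÷ (9/1775) = 86975/9.
2.2¹¹ ≈5843.18 falls short of 86975/9 but 2.2¹² ≈12855 reaches it, so n = 12.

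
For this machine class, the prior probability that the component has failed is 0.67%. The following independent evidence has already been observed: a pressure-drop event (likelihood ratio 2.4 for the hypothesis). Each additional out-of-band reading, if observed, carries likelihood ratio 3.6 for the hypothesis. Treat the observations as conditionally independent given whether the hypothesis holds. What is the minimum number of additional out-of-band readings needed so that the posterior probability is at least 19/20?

6

Prior odds = 0.0067/0.9933 = 67/9933.
Bayes factor of the evidence already in hand = 2.4.
Odds after that evidence = (67/9933) × 2.4 = 268/16555.
Target odds = 0.95/0.05 = 19.
Need 3.6ⁿ ≥ 19 ÷ (268/16555) = 314545/268.
3.6⁵ = 604.66176 falls short of 314545/268 but 3.6⁶ = 34012224/15625 reaches it, so n = 6.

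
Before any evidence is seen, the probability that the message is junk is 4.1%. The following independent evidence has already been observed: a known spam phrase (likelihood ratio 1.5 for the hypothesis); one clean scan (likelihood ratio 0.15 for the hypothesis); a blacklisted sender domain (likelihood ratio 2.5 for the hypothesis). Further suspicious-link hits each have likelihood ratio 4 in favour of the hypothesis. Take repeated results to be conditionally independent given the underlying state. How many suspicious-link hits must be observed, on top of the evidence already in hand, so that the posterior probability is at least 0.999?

Prior odds = 0.041/0.959 = 41/959.
Combined Bayes factor of the evidence already in hand = 1.5 × 0.15 × 2.5 = 0.5625.
Odds after that evidence = (41/959) × 0.5625 = 369/15344.
Target odds = 0.999/0.001 = 999.
Need 4ⁿ ≥ 999 ÷ (369/15344) = 1703184/41.
4⁷ = 16384 falls short of 1703184/41 but 4⁸ = 65536 reaches it, so n = 8.

8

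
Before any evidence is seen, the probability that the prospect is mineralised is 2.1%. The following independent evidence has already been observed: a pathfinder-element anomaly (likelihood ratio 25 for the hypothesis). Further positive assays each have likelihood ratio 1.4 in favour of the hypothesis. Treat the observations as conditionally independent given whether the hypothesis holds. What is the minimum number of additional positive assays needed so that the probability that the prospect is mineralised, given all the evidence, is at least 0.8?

Prior odds = 0.021/0.979 = 21/979.
Bayes factor of the evidence already in hand = 25.
Odds after that evidence = (21/979) × 25 = 525/979.
Target odds = 0.8/0.2 = 4.
Need 1.4ⁿ ≥ 4 ÷ (525/979) = 3916/525.
1.4⁵ = 5.37824 falls short of 3916/525 but 1.4⁶ = 117649/15625 reaches it, so n = 6.

6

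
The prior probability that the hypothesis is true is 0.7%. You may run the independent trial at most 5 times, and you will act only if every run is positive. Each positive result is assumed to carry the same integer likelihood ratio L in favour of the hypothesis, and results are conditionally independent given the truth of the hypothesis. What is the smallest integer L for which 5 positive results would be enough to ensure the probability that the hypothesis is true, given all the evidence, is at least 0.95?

5

Prior odds = 0.007/0.993 = 7/993.
Target odds = 0.95/0.05 = 19.
Need L⁵ ≥ 19 ÷ (7/993) = 18867/7.
4⁵ = 1024 < 18867/7 ≤ 3125 = 5⁵, so L = 5.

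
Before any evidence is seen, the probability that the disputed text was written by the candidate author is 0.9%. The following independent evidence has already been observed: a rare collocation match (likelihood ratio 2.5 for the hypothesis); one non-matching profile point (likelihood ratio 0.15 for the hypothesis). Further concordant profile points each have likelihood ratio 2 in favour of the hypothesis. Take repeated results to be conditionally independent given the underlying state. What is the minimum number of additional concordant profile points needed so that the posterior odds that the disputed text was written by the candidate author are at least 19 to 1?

13

Prior odds = 0.009/0.991 = 9/991.
Combined Bayes factor of the evidence already in hand = 2.5 × 0.15 = 0.375.
Odds after that evidence = (9/991) × 0.375 = 27/7928.
Target odds = 19.
Need 2ⁿ ≥ 19 ÷ (27/7928) = 150632/27.
2¹² = 4096 falls short of 150632/27 but 2¹³ = 8192 reaches it, so n = 13.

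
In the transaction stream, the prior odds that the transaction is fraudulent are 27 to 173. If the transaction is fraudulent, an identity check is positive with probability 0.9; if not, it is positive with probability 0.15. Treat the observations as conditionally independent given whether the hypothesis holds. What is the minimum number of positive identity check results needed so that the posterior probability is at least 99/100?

Prior odds = 27/173.
Likelihood ratio of a positive = 0.9/0.15 = 6.
Target posterior odds = 0.99/0.01 = 99.
Need (27/173) × 6ⁿ ≥ 99, i.e. 6ⁿ ≥ 1903/3.
6³ = 216 falls short of 1903/3 but 6⁴ = 1296 reaches it, so n = 4.

4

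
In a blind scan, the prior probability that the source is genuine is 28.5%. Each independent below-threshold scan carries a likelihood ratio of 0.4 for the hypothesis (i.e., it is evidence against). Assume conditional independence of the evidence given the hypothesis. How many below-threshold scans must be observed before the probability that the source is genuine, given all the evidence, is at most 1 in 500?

Prior odds = 0.285/0.715 = 57/143.
Likelihood ratio per below-threshold scan = 0.4.
Target odds: 0.002 ÷ 0.998 = 1/499.
Require 0.4ⁿ ≤ 1/499 ÷ (57/143) = 143/28443.
0.4⁵ = 0.01024 is still above 143/28443 but 0.4⁶ = 64/15625 is at or below it, so n = 6.

6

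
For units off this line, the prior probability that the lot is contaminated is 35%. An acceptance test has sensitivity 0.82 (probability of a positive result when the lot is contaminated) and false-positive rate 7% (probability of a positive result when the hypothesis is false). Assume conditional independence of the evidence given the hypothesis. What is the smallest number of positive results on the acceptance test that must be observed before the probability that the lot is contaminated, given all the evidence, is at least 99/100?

3

Prior odds: 0.35 ÷ 0.65 = 7/13.
Likelihood ratio of a positive result = 0.82/0.07 = 82/7.
Target odds: 0.99 ÷ 0.01 = 99.
Require (82/7)ⁿ ≥ 99 ÷ (7/13) = 1287/7.
(82/7)² = 6724/49 falls short of 1287/7 but (82/7)³ = 551368/343 reaches it, so n = 3.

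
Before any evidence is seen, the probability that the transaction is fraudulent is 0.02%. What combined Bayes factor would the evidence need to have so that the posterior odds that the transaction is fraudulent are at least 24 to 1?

Prior odds = 0.0002/0.9998 = 1/4999.
Target odds = 24.
Required Bayes factor = 24 ÷ (1/4999) = 119976.

119976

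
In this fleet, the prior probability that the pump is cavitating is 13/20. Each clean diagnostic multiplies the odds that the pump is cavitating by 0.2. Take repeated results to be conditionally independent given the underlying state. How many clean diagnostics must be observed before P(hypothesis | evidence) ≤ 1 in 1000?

Prior odds = 0.65/0.35 = 13/7.
Likelihood ratio per clean diagnostic = 0.2.
Target posterior odds = 0.001/0.999 = 1/999.
Require 0.2ⁿ ≤ 1/999 ÷ (13/7) = 7/12987.
0.2⁴ = 0.0016 is still above 7/12987 but 0.2⁵ = 0.00032 is at or below it, so n = 5.

5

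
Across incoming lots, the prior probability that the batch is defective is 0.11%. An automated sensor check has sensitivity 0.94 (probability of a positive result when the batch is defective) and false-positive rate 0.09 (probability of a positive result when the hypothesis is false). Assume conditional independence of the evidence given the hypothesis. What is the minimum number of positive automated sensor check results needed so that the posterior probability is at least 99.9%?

6

Prior odds: 0.0011 ÷ 0.9989 = 11/9989.
Likelihood ratio of a positive result = 0.94/0.09 = 94/9.
Target posterior odds = 0.999/0.001 = 999.
Need (11/9989) × (94/9)ⁿ ≥ 999, i.e. (94/9)ⁿ ≥ 9979011/11.
(94/9)⁵ ≈124287 falls short of 9979011/11 but (94/9)⁶ ≈1.29811e+06 reaches it, so n = 6.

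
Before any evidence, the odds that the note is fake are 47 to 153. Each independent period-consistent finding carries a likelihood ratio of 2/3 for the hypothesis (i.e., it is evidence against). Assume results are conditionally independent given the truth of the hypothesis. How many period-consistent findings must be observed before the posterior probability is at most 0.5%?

11

Prior odds = 47/153.
Likelihood ratio per period-consistent finding = 2/3.
Target posterior odds = 0.005/0.995 = 1/199.
Require (2/3)ⁿ ≤ 1/199 ÷ (47/153) = 153/9353.
(2/3)¹⁰ = 1024/59049 is still above 153/9353 but (2/3)¹¹ = 2048/177147 is at or below it, so n = 11.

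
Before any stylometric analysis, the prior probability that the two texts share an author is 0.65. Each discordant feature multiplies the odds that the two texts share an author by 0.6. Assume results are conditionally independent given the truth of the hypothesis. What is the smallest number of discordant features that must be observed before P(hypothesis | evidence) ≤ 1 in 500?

14

Prior odds: 0.65 ÷ 0.35 = 13/7.
Likelihood ratio per discordant feature = 0.6.
Target posterior odds = 0.002/0.998 = 1/499.
Require 0.6ⁿ ≤ 1/499 ÷ (13/7) = 7/6487.
0.6¹³ ≈0.00130607 is still above 7/6487 but 0.6¹⁴ ≈0.000783642 is at or below it, so n = 14.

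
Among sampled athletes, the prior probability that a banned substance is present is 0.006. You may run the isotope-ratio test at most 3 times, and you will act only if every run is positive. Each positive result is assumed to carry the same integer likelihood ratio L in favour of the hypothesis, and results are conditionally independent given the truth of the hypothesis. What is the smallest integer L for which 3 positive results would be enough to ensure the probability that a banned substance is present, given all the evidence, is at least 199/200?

Prior odds = 0.006/0.994 = 3/497.
Target odds = 0.995/0.005 = 199.
Need L³ ≥ 199 ÷ (3/497) = 98903/3.
32³ = 32768 < 98903/3 ≤ 35937 = 33³, so L = 33.

33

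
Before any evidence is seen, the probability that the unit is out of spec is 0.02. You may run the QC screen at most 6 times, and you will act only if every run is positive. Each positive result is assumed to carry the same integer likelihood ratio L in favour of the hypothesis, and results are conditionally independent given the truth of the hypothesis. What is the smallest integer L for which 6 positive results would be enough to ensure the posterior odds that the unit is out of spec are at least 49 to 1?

4

Prior odds = 0.02/0.98 = 1/49.
Target odds = 49.
Need L⁶ ≥ 49 ÷ (1/49) = 2401.
3⁶ = 729 < 2401 ≤ 4096 = 4⁶, so L = 4.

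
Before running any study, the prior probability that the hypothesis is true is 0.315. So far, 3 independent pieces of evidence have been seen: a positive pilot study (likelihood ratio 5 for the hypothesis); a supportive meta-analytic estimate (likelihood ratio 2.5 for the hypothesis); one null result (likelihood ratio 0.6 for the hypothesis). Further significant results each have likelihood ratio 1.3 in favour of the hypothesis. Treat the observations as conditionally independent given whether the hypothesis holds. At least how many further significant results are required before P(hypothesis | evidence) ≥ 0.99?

13

Prior odds = 0.315/0.685 = 63/137.
Combined Bayes factor of the evidence already in hand = 5 × 2.5 × 0.6 = 7.5.
Odds after that evidence = (63/137) × 7.5 = 945/274.
Target odds = 0.99/0.01 = 99.
Need 1.3ⁿ ≥ 99 ÷ (945/274) = 3014/105.
1.3¹² ≈23.2981 falls short of 3014/105 but 1.3¹³ ≈30.2875 reaches it, so n = 13.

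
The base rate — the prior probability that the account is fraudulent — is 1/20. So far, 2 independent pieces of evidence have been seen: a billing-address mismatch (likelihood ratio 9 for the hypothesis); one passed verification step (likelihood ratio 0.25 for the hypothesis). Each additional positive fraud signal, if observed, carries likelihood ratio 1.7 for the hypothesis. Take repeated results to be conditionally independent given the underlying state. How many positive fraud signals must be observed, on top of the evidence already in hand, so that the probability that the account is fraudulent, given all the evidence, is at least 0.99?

13

Prior odds = 0.05/0.95 = 1/19.
Combined Bayes factor of the evidence already in hand = 9 × 0.25 = 2.25.
Odds after that evidence = (1/19) × 2.25 = 9/76.
Target odds = 0.99/0.01 = 99.
Need 1.7ⁿ ≥ 99 ÷ (9/76) = 836.
1.7¹² ≈582.622 falls short of 836 but 1.7¹³ ≈990.458 reaches it, so n = 13.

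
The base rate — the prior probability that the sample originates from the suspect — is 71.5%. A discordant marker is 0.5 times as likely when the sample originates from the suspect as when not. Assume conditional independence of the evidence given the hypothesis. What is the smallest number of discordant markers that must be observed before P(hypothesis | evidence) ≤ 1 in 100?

Prior odds: 0.715 ÷ 0.285 = 143/57.
Likelihood ratio per discordant marker = 0.5.
Target posterior odds = 0.01/0.99 = 1/99.
Need (143/57) × 0.5ⁿ ≤ 1/99, i.e. 0.5ⁿ ≤ 19/4719.
0.5⁷ = 0.0078125 is still above 19/4719 but 0.5⁸ = 0.00390625 is at or below it, so n = 8.

8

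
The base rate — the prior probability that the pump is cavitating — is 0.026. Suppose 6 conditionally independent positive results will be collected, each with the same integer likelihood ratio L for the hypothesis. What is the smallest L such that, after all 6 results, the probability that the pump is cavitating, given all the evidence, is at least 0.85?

3

Prior odds = 0.026/0.974 = 13/487.
Target odds = 0.85/0.15 = 17/3.
Need L⁶ ≥ 17/3 ÷ (13/487) = 8279/39.
2⁶ = 64 < 8279/39 ≤ 729 = 3⁶, so L = 3.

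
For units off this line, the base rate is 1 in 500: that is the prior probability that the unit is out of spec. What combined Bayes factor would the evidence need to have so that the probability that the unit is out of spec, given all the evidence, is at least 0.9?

4491

Prior odds = 0.002/0.998 = 1/499.
Target odds = 0.9/0.1 = 9.
Required Bayes factor = 9 ÷ (1/499) = 4491.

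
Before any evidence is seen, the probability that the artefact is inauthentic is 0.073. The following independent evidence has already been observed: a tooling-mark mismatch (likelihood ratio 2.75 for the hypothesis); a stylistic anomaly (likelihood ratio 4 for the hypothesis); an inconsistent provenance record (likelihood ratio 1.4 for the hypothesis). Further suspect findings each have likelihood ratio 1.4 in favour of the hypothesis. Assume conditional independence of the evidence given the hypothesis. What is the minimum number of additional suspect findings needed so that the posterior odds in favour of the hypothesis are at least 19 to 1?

Prior odds = 0.073/0.927 = 73/927.
Combined Bayes factor of the evidence already in hand = 2.75 × 4 × 1.4 = 15.4.
Odds after that evidence = (73/927) × 15.4 = 5621/4635.
Target odds = 19.
Need 1.4ⁿ ≥ 19 ÷ (5621/4635) = 88065/5621.
1.4⁸ = 5764801/390625 falls short of 88065/5621 but 1.4⁹ = 40353607/1953125 reaches it, so n = 9.

9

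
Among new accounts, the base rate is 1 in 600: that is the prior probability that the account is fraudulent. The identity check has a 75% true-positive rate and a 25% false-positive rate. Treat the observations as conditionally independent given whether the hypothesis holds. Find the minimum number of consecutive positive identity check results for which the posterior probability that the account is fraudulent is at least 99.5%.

Prior odds: (1/600) ÷ (599/600) = 1/599.
Likelihood ratio of a positive result = 0.75/0.25 = 3.
Target odds: 0.995 ÷ 0.005 = 199.
Require 3ⁿ ≥ 199 ÷ (1/599) = 119201.
3¹⁰ = 59049 falls short of 119201 but 3¹¹ = 177147 reaches it, so n = 11.

11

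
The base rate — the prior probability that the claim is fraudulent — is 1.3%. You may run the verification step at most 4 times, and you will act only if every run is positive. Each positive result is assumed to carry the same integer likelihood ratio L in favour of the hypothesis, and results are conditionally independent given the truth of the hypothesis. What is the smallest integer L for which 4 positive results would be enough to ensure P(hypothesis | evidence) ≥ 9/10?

Prior odds = 0.013/0.987 = 13/987.
Target odds = 0.9/0.1 = 9.
Need L⁴ ≥ 9 ÷ (13/987) = 8883/13.
5⁴ = 625 < 8883/13 ≤ 1296 = 6⁴, so L = 6.

6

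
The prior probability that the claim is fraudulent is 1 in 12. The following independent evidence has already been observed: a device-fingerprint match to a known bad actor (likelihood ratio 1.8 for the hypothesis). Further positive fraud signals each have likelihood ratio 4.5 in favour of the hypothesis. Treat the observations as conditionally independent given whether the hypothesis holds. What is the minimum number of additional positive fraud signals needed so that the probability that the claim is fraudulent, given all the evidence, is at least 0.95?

4

Prior odds = (1/12)/(11/12) = 1/11.
Bayes factor of the evidence already in hand = 1.8.
Odds after that evidence = (1/11) × 1.8 = 9/55.
Target odds = 0.95/0.05 = 19.
Need 4.5ⁿ ≥ 19 ÷ (9/55) = 1045/9.
4.5³ = 91.125 falls short of 1045/9 but 4.5⁴ = 410.0625 reaches it, so n = 4.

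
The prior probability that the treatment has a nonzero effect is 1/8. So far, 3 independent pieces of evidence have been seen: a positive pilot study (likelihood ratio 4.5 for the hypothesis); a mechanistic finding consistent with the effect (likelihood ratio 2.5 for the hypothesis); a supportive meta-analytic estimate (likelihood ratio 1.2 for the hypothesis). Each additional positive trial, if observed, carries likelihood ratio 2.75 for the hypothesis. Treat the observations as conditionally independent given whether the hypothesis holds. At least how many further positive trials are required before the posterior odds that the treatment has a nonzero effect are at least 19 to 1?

Prior odds = 0.125/0.875 = 1/7.
Combined Bayes factor of the evidence already in hand = 4.5 × 2.5 × 1.2 = 13.5.
Odds after that evidence = (1/7) × 13.5 = 27/14.
Target odds = 19.
Need 2.75ⁿ ≥ 19 ÷ (27/14) = 266/27.
2.75² = 7.5625 falls short of 266/27 but 2.75³ = 20.796875 reaches it, so n = 3.

3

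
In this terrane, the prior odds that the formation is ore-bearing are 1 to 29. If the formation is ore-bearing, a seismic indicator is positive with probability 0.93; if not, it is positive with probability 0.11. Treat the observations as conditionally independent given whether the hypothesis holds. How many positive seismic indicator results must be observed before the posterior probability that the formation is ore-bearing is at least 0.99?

Prior odds = 1/29.
Likelihood ratio of a positive = 0.93/0.11 = 93/11.
Target odds: 0.99 ÷ 0.01 = 99.
Require (93/11)ⁿ ≥ 99 ÷ (1/29) = 2871.
(93/11)³ = 804357/1331 falls short of 2871 but (93/11)⁴ = 74805201/14641 reaches it, so n = 4.

4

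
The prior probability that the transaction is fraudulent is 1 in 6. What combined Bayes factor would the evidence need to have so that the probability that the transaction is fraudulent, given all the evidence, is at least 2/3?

Prior odds = (1/6)/(5/6) = 0.2.
Target odds = (2/3)/(1/3) = 2.
Required Bayes factor = 2 ÷ 0.2 = 10.

10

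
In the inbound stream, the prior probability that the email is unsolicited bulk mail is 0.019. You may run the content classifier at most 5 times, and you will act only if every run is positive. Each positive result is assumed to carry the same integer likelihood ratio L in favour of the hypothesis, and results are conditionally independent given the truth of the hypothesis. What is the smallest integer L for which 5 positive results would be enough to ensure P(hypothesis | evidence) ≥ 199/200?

7

Prior odds = 0.019/0.981 = 19/981.
Target odds = 0.995/0.005 = 199.
Need L⁵ ≥ 199 ÷ (19/981) = 195219/19.
6⁵ = 7776 < 195219/19 ≤ 16807 = 7⁵, so L = 7.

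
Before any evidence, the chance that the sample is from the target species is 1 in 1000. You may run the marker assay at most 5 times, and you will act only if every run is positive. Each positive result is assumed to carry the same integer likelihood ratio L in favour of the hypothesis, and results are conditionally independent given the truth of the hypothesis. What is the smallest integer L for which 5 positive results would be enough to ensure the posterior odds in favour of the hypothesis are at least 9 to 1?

Prior odds = 0.001/0.999 = 1/999.
Target odds = 9.
Need L⁵ ≥ 9 ÷ (1/999) = 8991.
6⁵ = 7776 < 8991 ≤ 16807 = 7⁵, so L = 7.

7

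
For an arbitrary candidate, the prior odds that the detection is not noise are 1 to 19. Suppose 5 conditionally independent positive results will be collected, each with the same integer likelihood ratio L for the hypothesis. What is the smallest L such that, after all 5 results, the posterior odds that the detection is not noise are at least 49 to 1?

4

Prior odds = 1/19.
Target odds = 49.
Need L⁵ ≥ 49 ÷ (1/19) = 931.
3⁵ = 243 < 931 ≤ 1024 = 4⁵, so L = 4.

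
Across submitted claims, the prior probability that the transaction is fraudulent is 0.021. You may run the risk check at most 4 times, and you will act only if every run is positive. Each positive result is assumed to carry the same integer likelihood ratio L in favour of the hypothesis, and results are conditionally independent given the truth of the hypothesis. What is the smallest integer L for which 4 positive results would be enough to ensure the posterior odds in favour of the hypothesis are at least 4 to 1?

Prior odds = 0.021/0.979 = 21/979.
Target odds = 4.
Need L⁴ ≥ 4 ÷ (21/979) = 3916/21.
3⁴ = 81 < 3916/21 ≤ 256 = 4⁴, so L = 4.

4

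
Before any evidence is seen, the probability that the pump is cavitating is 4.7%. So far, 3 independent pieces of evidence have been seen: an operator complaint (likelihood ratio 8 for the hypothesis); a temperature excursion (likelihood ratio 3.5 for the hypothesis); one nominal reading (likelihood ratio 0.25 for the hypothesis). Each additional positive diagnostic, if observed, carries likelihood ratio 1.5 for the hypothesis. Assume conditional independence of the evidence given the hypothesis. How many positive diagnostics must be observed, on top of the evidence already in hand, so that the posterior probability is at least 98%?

13

Prior odds = 0.047/0.953 = 47/953.
Combined Bayes factor of the evidence already in hand = 8 × 3.5 × 0.25 = 7.
Odds after that evidence = (47/953) × 7 = 329/953.
Target odds = 0.98/0.02 = 49.
Need 1.5ⁿ ≥ 49 ÷ (329/953) = 6671/47.
1.5¹² = 531441/4096 falls short of 6671/47 but 1.5¹³ = 1594323/8192 reaches it, so n = 13.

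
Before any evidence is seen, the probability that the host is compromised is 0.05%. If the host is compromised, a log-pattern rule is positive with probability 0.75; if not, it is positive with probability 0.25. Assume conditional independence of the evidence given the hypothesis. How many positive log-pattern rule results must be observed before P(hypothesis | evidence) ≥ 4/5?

9

Prior odds = 0.0005/0.9995 = 1/1999.
Likelihood ratio of a positive = 0.75/0.25 = 3.
Target odds: 0.8 ÷ 0.2 = 4.
Require 3ⁿ ≥ 4 ÷ (1/1999) = 7996.
3⁸ = 6561 falls short of 7996 but 3⁹ = 19683 reaches it, so n = 9.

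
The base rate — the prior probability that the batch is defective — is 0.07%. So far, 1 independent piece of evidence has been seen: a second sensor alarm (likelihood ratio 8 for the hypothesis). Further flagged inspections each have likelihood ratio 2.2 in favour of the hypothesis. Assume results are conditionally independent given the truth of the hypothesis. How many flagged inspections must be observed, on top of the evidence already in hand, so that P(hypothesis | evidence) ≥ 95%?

Prior odds = 0.0007/0.9993 = 7/9993.
Bayes factor of the evidence already in hand = 8.
Odds after that evidence = (7/9993) × 8 = 56/9993.
Target odds = 0.95/0.05 = 19.
Need 2.2ⁿ ≥ 19 ÷ (56/9993) = 189867/56.
2.2¹⁰ ≈2655.99 falls short of 189867/56 but 2.2¹¹ ≈5843.18 reaches it, so n = 11.

11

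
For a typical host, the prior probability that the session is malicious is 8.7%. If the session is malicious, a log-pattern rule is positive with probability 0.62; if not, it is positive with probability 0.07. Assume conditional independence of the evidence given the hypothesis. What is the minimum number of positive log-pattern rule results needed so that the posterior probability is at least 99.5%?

Prior odds = 0.087/0.913 = 87/913.
Likelihood ratio of a positive = 0.62/0.07 = 62/7.
Target posterior odds = 0.995/0.005 = 199.
Require (62/7)ⁿ ≥ 199 ÷ (87/913) = 181687/87.
(62/7)³ = 238328/343 falls short of 181687/87 but (62/7)⁴ = 14776336/2401 reaches it, so n = 4.

4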